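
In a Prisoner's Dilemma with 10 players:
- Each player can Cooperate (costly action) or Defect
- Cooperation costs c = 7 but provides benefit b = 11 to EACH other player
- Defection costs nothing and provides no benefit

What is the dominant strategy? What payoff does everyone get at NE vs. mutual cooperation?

Dominant: Defect; NE payoff = 0; Coop payoff = 92

Work:
Defect dominates (saves cost c = 7, benefit to others is external)
NE: All defect → everyone gets 0
If all cooperate: each receives (9)×11 - 7 = 92
Social dilemma: 92 > 0 but NE gives 0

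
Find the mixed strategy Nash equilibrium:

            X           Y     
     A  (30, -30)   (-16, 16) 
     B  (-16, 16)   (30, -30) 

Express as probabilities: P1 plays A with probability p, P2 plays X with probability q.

p = 0.5, q = 0.5

Work:
Find probabilities that make opponent indifferent:
P2 chooses q to make P1 indifferent between A and B
P1 chooses p to make P2 indifferent between X and Y
Mixed NE: P1 plays (A: 0.5, B: 0.5), P2 plays (X: 0.5, Y: 0.5)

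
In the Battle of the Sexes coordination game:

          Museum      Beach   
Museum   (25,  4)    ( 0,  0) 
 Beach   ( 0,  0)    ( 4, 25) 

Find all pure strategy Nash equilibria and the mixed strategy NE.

Pure NE: (Museum, Museum) and (Beach, Beach); Mixed NE: p = 0.8621, q = 0.1379

Work:
Check pure NE:
(Museum, Museum): (25, 4) - no unilateral deviation beneficial
(Beach, Beach): (4, 25) - no unilateral deviation beneficial
Mixed NE: P1 plays Museum with p = 0.8621, P2 plays Museum with q = 0.1379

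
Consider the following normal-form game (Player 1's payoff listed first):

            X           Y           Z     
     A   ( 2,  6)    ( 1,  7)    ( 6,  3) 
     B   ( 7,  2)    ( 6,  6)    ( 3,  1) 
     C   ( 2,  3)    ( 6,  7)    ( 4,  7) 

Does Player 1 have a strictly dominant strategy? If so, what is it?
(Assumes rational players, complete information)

No strictly dominant strategy exists for Player 1

Work:
A strategy strictly dominates another if it gives a strictly higher payoff against every opponent action. Compare each pair of P1's strategies column-by-column:
  A vs B: [2 vs 7, 1 vs 6, 6 vs 3] → A does not strictly dominate B (column X: 2 ≤ 7)
  A vs C: [2 vs 2, 1 vs 6, 6 vs 4] → A does not strictly dominate C (column X: 2 ≤ 2)
  B vs A: [7 vs 2, 6 vs 1, 3 vs 6] → B does not strictly dominate A (column Z: 3 ≤ 6)
  B vs C: [7 vs 2, 6 vs 6, 3 vs 4] → B does not strictly dominate C (column Y: 6 ≤ 6)
  C vs A: [2 vs 2, 6 vs 1, 4 vs 6] → C does not strictly dominate A (column X: 2 ≤ 2)
  C vs B: [2 vs 7, 6 vs 6, 4 vs 3] → C does not strictly dominate B (column X: 2 ≤ 7)
No single strategy strictly dominates all others → no strictly dominant strategy.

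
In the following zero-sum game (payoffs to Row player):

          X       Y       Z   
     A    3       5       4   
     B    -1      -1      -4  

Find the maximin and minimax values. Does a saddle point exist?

Maximin = 3, Minimax = 3, Saddle: True

Work:
Row minimums: [3, -4] → maximin = 3
Column maximums: [3, 5, 4] → minimax = 3
Saddle point exists! Game value = 3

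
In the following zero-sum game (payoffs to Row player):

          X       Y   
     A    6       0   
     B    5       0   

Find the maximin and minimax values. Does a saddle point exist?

Maximin = 0, Minimax = 0, Saddle: True

Work:
Row minimums: [0, 0] → maximin = 0
Column maximums: [6, 0] → minimax = 0
Saddle point exists! Game value = 0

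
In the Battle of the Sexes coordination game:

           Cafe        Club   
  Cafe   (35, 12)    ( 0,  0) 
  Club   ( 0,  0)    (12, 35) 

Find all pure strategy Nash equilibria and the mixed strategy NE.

Pure NE: (Cafe, Cafe) and (Club, Club); Mixed NE: p = 0.7447, q = 0.2553

Work:
Check pure NE:
(Cafe, Cafe): (35, 12) - no unilateral deviation beneficial
(Club, Club): (12, 35) - no unilateral deviation beneficial
Mixed NE: P1 plays Cafe with p = 0.7447, P2 plays Cafe with q = 0.2553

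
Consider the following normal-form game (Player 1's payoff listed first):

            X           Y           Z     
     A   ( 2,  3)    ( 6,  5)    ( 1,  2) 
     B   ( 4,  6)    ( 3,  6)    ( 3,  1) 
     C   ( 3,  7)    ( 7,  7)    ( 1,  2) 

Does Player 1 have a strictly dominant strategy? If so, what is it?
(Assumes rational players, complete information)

No strictly dominant strategy exists for Player 1

Work:
A strategy strictly dominates another if it gives a strictly higher payoff against every opponent action. Compare each pair of P1's strategies column-by-column:
  A vs B: [2 vs 4, 6 vs 3, 1 vs 3] → A does not strictly dominate B (column X: 2 ≤ 4)
  A vs C: [2 vs 3, 6 vs 7, 1 vs 1] → A does not strictly dominate C (column X: 2 ≤ 3)
  B vs A: [4 vs 2, 3 vs 6, 3 vs 1] → B does not strictly dominate A (column Y: 3 ≤ 6)
  B vs C: [4 vs 3, 3 vs 7, 3 vs 1] → B does not strictly dominate C (column Y: 3 ≤ 7)
  C vs A: [3 vs 2, 7 vs 6, 1 vs 1] → C does not strictly dominate A (column Z: 1 ≤ 1)
  C vs B: [3 vs 4, 7 vs 3, 1 vs 3] → C does not strictly dominate B (column X: 3 ≤ 4)
No single strategy strictly dominates all others → no strictly dominant strategy.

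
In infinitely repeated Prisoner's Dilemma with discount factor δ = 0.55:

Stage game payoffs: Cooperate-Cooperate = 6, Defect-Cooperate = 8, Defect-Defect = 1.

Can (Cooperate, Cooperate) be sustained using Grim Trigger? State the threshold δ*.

δ* = 0.2857; since δ = 0.55 ≥ 0.2857, cooperation can be sustained

Work:
For Grim Trigger:
Cooperate forever: 6/(1-δ)
Defect then punished: 8 + 1·δ/(1-δ)
Need: 6/(1-δ) ≥ 8 + 1·δ/(1-δ)
Solving: δ ≥ (T-R)/(T-P) = (8-6)/(8-1) = 0.2857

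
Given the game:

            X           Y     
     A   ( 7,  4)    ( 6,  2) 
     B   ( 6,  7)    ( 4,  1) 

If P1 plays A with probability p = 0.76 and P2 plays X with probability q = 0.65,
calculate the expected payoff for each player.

E[P1] = 6.326, E[P2] = 3.684

Work:
E[P1] = p·q·π₁(A,X) + p·(1-q)·π₁(A,Y) + (1-p)·q·π₁(B,X) + (1-p)·(1-q)·π₁(B,Y)
= 0.76·0.65·7 + 0.76·0.35·6 + 0.24·0.65·6 + 0.24·0.35·4
= 6.326

E[P2] = 3.684 (similar calculation)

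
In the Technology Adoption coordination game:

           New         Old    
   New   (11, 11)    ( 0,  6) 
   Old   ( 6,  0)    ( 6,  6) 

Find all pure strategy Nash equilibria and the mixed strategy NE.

Pure NE: (New, New) and (Old, Old); Mixed NE: p = 0.5455, q = 0.5455

Work:
Check pure NE:
(New, New): (11, 11) - no unilateral deviation beneficial
(Old, Old): (6, 6) - no unilateral deviation beneficial
Mixed NE: P1 plays New with p = 0.5455, P2 plays New with q = 0.5455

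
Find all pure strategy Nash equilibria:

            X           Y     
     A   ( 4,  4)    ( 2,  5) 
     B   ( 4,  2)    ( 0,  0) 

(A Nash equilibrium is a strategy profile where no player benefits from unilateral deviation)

Nash equilibrium: (A, Y), (B, X)

Work:
Best responses:
  P1 vs X: payoffs [4, 4] → best response A/B (payoff 4)
  P1 vs Y: payoffs [2, 0] → best response A (payoff 2)
  P2 vs A: payoffs [4, 5] → best response Y (payoff 5)
  P2 vs B: payoffs [2, 0] → best response X (payoff 2)
Mutual best responses: (A,Y), (B,X) → Nash equilibria.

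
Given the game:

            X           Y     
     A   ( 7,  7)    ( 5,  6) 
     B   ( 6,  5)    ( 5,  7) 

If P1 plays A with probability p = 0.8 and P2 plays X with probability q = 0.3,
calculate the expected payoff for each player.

E[P1] = 5.54, E[P2] = 6.32

Work:
E[P1] = p·q·π₁(A,X) + p·(1-q)·π₁(A,Y) + (1-p)·q·π₁(B,X) + (1-p)·(1-q)·π₁(B,Y)
= 0.8·0.3·7 + 0.8·0.7·5 + 0.2·0.3·6 + 0.2·0.7·5
= 5.54

E[P2] = 6.32 (similar calculation)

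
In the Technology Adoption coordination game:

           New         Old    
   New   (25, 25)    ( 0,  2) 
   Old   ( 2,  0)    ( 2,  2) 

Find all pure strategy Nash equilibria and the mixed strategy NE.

Pure NE: (New, New) and (Old, Old); Mixed NE: p = 0.08, q = 0.08

Work:
Check pure NE:
(New, New): (25, 25) - no unilateral deviation beneficial
(Old, Old): (2, 2) - no unilateral deviation beneficial
Mixed NE: P1 plays New with p = 0.08, P2 plays New with q = 0.08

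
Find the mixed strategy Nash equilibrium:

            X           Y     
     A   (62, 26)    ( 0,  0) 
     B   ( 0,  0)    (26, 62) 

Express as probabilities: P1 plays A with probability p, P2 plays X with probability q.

p = 0.7045, q = 0.2955

Work:
Find probabilities that make opponent indifferent:
P2 chooses q to make P1 indifferent between A and B
P1 chooses p to make P2 indifferent between X and Y
Mixed NE: P1 plays (A: 0.7045, B: 0.2955), P2 plays (X: 0.2955, Y: 0.7045)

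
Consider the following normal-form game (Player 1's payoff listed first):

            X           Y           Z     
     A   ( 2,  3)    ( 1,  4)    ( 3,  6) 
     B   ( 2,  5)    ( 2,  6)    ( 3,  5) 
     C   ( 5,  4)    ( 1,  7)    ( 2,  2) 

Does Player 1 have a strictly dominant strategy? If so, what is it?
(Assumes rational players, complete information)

No strictly dominant strategy exists for Player 1

Work:
A strategy strictly dominates another if it gives a strictly higher payoff against every opponent action. Compare each pair of P1's strategies column-by-column:
  A vs B: [2 vs 2, 1 vs 2, 3 vs 3] → A does not strictly dominate B (column X: 2 ≤ 2)
  A vs C: [2 vs 5, 1 vs 1, 3 vs 2] → A does not strictly dominate C (column X: 2 ≤ 5)
  B vs A: [2 vs 2, 2 vs 1, 3 vs 3] → B does not strictly dominate A (column X: 2 ≤ 2)
  B vs C: [2 vs 5, 2 vs 1, 3 vs 2] → B does not strictly dominate C (column X: 2 ≤ 5)
  C vs A: [5 vs 2, 1 vs 1, 2 vs 3] → C does not strictly dominate A (column Y: 1 ≤ 1)
  C vs B: [5 vs 2, 1 vs 2, 2 vs 3] → C does not strictly dominate B (column Y: 1 ≤ 2)
No single strategy strictly dominates all others → no strictly dominant strategy.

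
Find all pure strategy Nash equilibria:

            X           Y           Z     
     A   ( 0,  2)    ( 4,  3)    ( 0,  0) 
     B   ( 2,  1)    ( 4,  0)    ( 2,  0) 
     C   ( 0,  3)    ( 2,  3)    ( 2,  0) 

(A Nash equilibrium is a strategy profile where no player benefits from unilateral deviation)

Nash equilibrium: (A, Y), (B, X)

Work:
Best responses:
  P1 vs X: payoffs [0, 2, 0] → best response B (payoff 2)
  P1 vs Y: payoffs [4, 4, 2] → best response A/B (payoff 4)
  P1 vs Z: payoffs [0, 2, 2] → best response B/C (payoff 2)
  P2 vs A: payoffs [2, 3, 0] → best response Y (payoff 3)
  P2 vs B: payoffs [1, 0, 0] → best response X (payoff 1)
  P2 vs C: payoffs [3, 3, 0] → best response X/Y (payoff 3)
Mutual best responses: (A,Y), (B,X) → Nash equilibria.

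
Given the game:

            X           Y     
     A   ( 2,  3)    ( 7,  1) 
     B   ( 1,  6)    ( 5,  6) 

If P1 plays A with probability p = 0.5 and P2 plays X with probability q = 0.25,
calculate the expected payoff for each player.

E[P1] = 4.875, E[P2] = 3.75

Work:
E[P1] = p·q·π₁(A,X) + p·(1-q)·π₁(A,Y) + (1-p)·q·π₁(B,X) + (1-p)·(1-q)·π₁(B,Y)
= 0.5·0.25·2 + 0.5·0.75·7 + 0.5·0.25·1 + 0.5·0.75·5
= 4.875

E[P2] = 3.75 (similar calculation)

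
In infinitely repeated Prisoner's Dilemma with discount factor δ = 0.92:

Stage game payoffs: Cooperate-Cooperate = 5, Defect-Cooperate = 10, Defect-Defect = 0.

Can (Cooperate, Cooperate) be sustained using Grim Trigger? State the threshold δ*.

δ* = 0.5; since δ = 0.92 ≥ 0.5, cooperation can be sustained

Work:
For Grim Trigger:
Cooperate forever: 5/(1-δ)
Defect then punished: 10 + 0·δ/(1-δ)
Need: 5/(1-δ) ≥ 10 + 0·δ/(1-δ)
Solving: δ ≥ (T-R)/(T-P) = (10-5)/(10-0) = 0.5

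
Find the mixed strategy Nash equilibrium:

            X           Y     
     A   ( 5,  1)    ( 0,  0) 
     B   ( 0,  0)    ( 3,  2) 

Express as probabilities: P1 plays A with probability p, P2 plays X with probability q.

p = 0.6667, q = 0.375

Work:
Find probabilities that make opponent indifferent:
P2 chooses q to make P1 indifferent between A and B
P1 chooses p to make P2 indifferent between X and Y
Mixed NE: P1 plays (A: 0.6667, B: 0.3333), P2 plays (X: 0.375, Y: 0.625)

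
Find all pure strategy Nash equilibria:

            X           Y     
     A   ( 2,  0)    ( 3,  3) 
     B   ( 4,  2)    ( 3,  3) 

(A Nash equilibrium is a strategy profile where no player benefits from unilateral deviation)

Nash equilibrium: (A, Y), (B, Y)

Work:
Best responses:
  P1 vs X: payoffs [2, 4] → best response B (payoff 4)
  P1 vs Y: payoffs [3, 3] → best response A/B (payoff 3)
  P2 vs A: payoffs [0, 3] → best response Y (payoff 3)
  P2 vs B: payoffs [2, 3] → best response Y (payoff 3)
Mutual best responses: (A,Y), (B,Y) → Nash equilibria.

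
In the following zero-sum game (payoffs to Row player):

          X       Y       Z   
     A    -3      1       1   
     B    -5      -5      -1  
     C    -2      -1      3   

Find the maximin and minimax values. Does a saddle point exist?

Maximin = -2, Minimax = -2, Saddle: True

Work:
Row minimums: [-3, -5, -2] → maximin = -2
Column maximums: [-2, 1, 3] → minimax = -2
Saddle point exists! Game value = -2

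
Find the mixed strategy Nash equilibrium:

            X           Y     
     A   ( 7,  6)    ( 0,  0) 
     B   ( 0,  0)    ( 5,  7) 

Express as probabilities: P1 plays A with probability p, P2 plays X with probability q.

p = 0.5385, q = 0.4167

Work:
Find probabilities that make opponent indifferent:
P2 chooses q to make P1 indifferent between A and B
P1 chooses p to make P2 indifferent between X and Y
Mixed NE: P1 plays (A: 0.5385, B: 0.4615), P2 plays (X: 0.4167, Y: 0.5833)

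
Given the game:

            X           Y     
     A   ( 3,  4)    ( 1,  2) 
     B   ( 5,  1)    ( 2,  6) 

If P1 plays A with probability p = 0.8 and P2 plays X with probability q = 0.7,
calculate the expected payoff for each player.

E[P1] = 2.74, E[P2] = 3.22

Work:
E[P1] = p·q·π₁(A,X) + p·(1-q)·π₁(A,Y) + (1-p)·q·π₁(B,X) + (1-p)·(1-q)·π₁(B,Y)
= 0.8·0.7·3 + 0.8·0.3·1 + 0.2·0.7·5 + 0.2·0.3·2
= 2.74

E[P2] = 3.22 (similar calculation)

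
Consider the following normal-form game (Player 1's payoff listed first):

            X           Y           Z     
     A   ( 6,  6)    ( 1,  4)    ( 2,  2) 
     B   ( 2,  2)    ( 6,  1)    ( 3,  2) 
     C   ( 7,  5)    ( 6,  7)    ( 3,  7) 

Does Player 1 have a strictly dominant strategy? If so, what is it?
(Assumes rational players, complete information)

No strictly dominant strategy exists for Player 1

Work:
A strategy strictly dominates another if it gives a strictly higher payoff against every opponent action. Compare each pair of P1's strategies column-by-column:
  A vs B: [6 vs 2, 1 vs 6, 2 vs 3] → A does not strictly dominate B (column Y: 1 ≤ 6)
  A vs C: [6 vs 7, 1 vs 6, 2 vs 3] → A does not strictly dominate C (column X: 6 ≤ 7)
  B vs A: [2 vs 6, 6 vs 1, 3 vs 2] → B does not strictly dominate A (column X: 2 ≤ 6)
  B vs C: [2 vs 7, 6 vs 6, 3 vs 3] → B does not strictly dominate C (column X: 2 ≤ 7)
  C vs A: [7 vs 6, 6 vs 1, 3 vs 2] → C strictly dominates A
  C vs B: [7 vs 2, 6 vs 6, 3 vs 3] → C does not strictly dominate B (column Y: 6 ≤ 6)
No single strategy strictly dominates all others → no strictly dominant strategy.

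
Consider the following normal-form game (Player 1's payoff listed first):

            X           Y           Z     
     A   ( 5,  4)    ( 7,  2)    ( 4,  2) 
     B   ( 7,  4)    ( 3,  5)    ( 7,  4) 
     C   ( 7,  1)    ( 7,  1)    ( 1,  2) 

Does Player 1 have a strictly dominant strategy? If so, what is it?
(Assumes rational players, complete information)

No strictly dominant strategy exists for Player 1

Work:
A strategy strictly dominates another if it gives a strictly higher payoff against every opponent action. Compare each pair of P1's strategies column-by-column:
  A vs B: [5 vs 7, 7 vs 3, 4 vs 7] → A does not strictly dominate B (column X: 5 ≤ 7)
  A vs C: [5 vs 7, 7 vs 7, 4 vs 1] → A does not strictly dominate C (column X: 5 ≤ 7)
  B vs A: [7 vs 5, 3 vs 7, 7 vs 4] → B does not strictly dominate A (column Y: 3 ≤ 7)
  B vs C: [7 vs 7, 3 vs 7, 7 vs 1] → B does not strictly dominate C (column X: 7 ≤ 7)
  C vs A: [7 vs 5, 7 vs 7, 1 vs 4] → C does not strictly dominate A (column Y: 7 ≤ 7)
  C vs B: [7 vs 7, 7 vs 3, 1 vs 7] → C does not strictly dominate B (column X: 7 ≤ 7)
No single strategy strictly dominates all others → no strictly dominant strategy.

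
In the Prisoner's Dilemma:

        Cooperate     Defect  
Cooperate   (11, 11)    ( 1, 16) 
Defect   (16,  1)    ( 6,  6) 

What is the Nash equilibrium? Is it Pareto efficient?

(Defect, Defect) is NE; not Pareto efficient

Work:
Defect dominates Cooperate for both players:
If P2 cooperates: Defect (16) > Cooperate (11)
If P2 defects: Defect (6) > Cooperate (1)
NE: (Defect, Defect) with payoff (6, 6)
But (Cooperate, Cooperate) = (11, 11) Pareto dominates (6, 6)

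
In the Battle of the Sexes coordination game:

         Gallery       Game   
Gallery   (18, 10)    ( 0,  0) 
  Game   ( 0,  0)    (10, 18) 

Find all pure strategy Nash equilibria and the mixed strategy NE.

Pure NE: (Gallery, Gallery) and (Game, Game); Mixed NE: p = 0.6429, q = 0.3571

Work:
Check pure NE:
(Gallery, Gallery): (18, 10) - no unilateral deviation beneficial
(Game, Game): (10, 18) - no unilateral deviation beneficial
Mixed NE: P1 plays Gallery with p = 0.6429, P2 plays Gallery with q = 0.3571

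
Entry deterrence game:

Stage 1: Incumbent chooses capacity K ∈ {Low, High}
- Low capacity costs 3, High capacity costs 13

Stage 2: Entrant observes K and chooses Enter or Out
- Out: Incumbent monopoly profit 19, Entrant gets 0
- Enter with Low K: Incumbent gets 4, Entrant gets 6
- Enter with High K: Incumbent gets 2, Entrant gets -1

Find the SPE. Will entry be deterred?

SPE: (High, Enter|Low, Out|High); Entry deterred. Incumbent net profit = 6

Work:
After Low K: Entrant enters (6 > 0)
After High K: Entrant stays out (-1 < 0)
Incumbent: Low → 4−3=1, High → 19−13=6
Incumbent chooses High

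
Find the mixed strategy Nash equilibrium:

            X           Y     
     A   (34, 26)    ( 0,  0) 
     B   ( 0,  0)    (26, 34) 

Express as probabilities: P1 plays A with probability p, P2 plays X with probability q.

p = 0.5667, q = 0.4333

Work:
Find probabilities that make opponent indifferent:
P2 chooses q to make P1 indifferent between A and B
P1 chooses p to make P2 indifferent between X and Y
Mixed NE: P1 plays (A: 0.5667, B: 0.4333), P2 plays (X: 0.4333, Y: 0.5667)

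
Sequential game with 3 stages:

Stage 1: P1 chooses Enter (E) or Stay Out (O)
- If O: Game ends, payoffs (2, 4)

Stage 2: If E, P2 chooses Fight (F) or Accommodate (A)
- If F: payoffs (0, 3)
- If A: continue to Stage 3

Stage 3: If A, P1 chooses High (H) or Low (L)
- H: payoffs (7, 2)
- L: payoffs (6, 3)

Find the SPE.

SPE: (O, F, H); Outcome (2, 4)

Work:
Stage 3: P1 chooses H (7 vs 6)
Stage 2: P2: F->3, A->2 (anticipating H). Choose F
Stage 1: P1: O->2, E->0 (anticipating F, H). Choose O
SPE path: O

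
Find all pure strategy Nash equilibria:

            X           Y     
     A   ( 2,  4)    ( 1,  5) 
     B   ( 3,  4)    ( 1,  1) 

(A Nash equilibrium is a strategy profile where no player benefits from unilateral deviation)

Nash equilibrium: (A, Y), (B, X)

Work:
Best responses:
  P1 vs X: payoffs [2, 3] → best response B (payoff 3)
  P1 vs Y: payoffs [1, 1] → best response A/B (payoff 1)
  P2 vs A: payoffs [4, 5] → best response Y (payoff 5)
  P2 vs B: payoffs [4, 1] → best response X (payoff 4)
Mutual best responses: (A,Y), (B,X) → Nash equilibria.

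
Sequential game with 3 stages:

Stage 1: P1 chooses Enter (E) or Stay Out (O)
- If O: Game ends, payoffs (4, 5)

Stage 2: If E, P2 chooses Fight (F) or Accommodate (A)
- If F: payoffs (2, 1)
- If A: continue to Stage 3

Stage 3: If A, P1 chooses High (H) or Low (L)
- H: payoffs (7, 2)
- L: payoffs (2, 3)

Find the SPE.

SPE: (E, A, H); Outcome (7, 2)

Work:
Stage 3: P1 chooses H (7 vs 2)
Stage 2: P2: F->1, A->2 (anticipating H). Choose A
Stage 1: P1: O->4, E->7 (anticipating A, H). Choose E
SPE path: E -> A -> H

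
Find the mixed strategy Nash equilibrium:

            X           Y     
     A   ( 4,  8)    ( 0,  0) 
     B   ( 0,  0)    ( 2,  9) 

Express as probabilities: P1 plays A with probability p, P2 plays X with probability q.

p = 0.5294, q = 0.3333

Work:
Find probabilities that make opponent indifferent:
P2 chooses q to make P1 indifferent between A and B
P1 chooses p to make P2 indifferent between X and Y
Mixed NE: P1 plays (A: 0.5294, B: 0.4706), P2 plays (X: 0.3333, Y: 0.6667)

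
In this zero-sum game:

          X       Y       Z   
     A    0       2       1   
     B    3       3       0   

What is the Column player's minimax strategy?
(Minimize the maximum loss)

Column should play Z, value = 1

Work:
Column player minimizes Row's maximum payoff:
Column X: max payoff to Row = 3
Column Y: max payoff to Row = 3
Column Z: max payoff to Row = 1
Minimum is 1, achieved by column Z.
Minimax strategy: Z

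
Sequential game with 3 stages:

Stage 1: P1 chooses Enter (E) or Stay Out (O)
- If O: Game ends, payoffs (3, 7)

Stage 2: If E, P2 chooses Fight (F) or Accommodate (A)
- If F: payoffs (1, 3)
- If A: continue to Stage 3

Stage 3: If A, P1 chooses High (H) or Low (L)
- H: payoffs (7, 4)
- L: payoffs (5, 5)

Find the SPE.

SPE: (E, A, H); Outcome (7, 4)

Work:
Stage 3: P1 chooses H (7 vs 5)
Stage 2: P2: F->3, A->4 (anticipating H). Choose A
Stage 1: P1: O->3, E->7 (anticipating A, H). Choose E
SPE path: E -> A -> H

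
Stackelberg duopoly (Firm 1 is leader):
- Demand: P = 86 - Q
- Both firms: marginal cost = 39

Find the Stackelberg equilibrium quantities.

q₁* (leader) = 23.5, q₂* (follower) = 11.75

Work:
Follower's reaction: q₂ = (a - c - q₁)/2
Leader substitutes: π₁ = q₁·(a - q₁ - (a-c-q₁)/2 - c)
FOC: q₁* = (86 - 39)/2 = 23.50
Then: q₂* = (86 - 39 - 23.5)/2 = 11.75
Leader has first-mover advantage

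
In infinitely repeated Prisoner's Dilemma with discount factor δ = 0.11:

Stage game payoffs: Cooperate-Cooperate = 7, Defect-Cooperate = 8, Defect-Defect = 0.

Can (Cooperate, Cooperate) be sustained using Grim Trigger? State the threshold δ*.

δ* = 0.125; since δ = 0.11 < 0.125, cooperation cannot be sustained

Work:
For Grim Trigger:
Cooperate forever: 7/(1-δ)
Defect then punished: 8 + 0·δ/(1-δ)
Need: 7/(1-δ) ≥ 8 + 0·δ/(1-δ)
Solving: δ ≥ (T-R)/(T-P) = (8-7)/(8-0) = 0.125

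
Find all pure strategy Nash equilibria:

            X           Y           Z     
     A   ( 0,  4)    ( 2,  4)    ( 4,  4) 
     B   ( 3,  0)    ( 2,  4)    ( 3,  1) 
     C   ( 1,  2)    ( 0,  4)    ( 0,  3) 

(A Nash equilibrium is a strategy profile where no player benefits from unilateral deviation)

Nash equilibrium: (A, Y), (A, Z), (B, Y)

Work:
Best responses:
  P1 vs X: payoffs [0, 3, 1] → best response B (payoff 3)
  P1 vs Y: payoffs [2, 2, 0] → best response A/B (payoff 2)
  P1 vs Z: payoffs [4, 3, 0] → best response A (payoff 4)
  P2 vs A: payoffs [4, 4, 4] → best response X/Y/Z (payoff 4)
  P2 vs B: payoffs [0, 4, 1] → best response Y (payoff 4)
  P2 vs C: payoffs [2, 4, 3] → best response Y (payoff 4)
Mutual best responses: (A,Y), (A,Z), (B,Y) → Nash equilibria.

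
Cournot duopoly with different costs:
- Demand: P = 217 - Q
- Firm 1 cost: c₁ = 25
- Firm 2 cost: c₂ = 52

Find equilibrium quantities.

q₁* = 73.0, q₂* = 46.0

Work:
Reaction: q₁ = (217 - 25 - q₂)/2
Reaction: q₂ = (217 - 52 - q₁)/2
Solve simultaneously:
q₁* = (217 - 2×25 + 52)/3 = 73.0
q₂* = (217 - 2×52 + 25)/3 = 46.0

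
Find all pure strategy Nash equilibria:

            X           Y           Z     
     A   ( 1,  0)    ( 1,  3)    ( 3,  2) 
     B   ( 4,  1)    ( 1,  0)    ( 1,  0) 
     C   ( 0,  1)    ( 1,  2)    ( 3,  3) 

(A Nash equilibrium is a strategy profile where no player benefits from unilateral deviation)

Nash equilibrium: (A, Y), (B, X), (C, Z)

Work:
Best responses:
  P1 vs X: payoffs [1, 4, 0] → best response B (payoff 4)
  P1 vs Y: payoffs [1, 1, 1] → best response A/B/C (payoff 1)
  P1 vs Z: payoffs [3, 1, 3] → best response A/C (payoff 3)
  P2 vs A: payoffs [0, 3, 2] → best response Y (payoff 3)
  P2 vs B: payoffs [1, 0, 0] → best response X (payoff 1)
  P2 vs C: payoffs [1, 2, 3] → best response Z (payoff 3)
Mutual best responses: (A,Y), (B,X), (C,Z) → Nash equilibria.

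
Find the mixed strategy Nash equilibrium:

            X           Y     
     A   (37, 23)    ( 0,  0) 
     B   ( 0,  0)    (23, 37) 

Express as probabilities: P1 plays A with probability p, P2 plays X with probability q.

p = 0.6167, q = 0.3833

Work:
Find probabilities that make opponent indifferent:
P2 chooses q to make P1 indifferent between A and B
P1 chooses p to make P2 indifferent between X and Y
Mixed NE: P1 plays (A: 0.6167, B: 0.3833), P2 plays (X: 0.3833, Y: 0.6167)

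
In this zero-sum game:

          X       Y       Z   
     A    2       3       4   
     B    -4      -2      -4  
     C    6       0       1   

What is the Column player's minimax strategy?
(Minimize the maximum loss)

Column should play Y, value = 3

Work:
Column player minimizes Row's maximum payoff:
Column X: max payoff to Row = 6
Column Y: max payoff to Row = 3
Column Z: max payoff to Row = 4
Minimum is 3, achieved by column Y.
Minimax strategy: Y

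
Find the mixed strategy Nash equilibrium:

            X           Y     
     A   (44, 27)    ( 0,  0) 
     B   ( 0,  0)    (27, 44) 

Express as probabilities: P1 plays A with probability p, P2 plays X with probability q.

p = 0.6197, q = 0.3803

Work:
Find probabilities that make opponent indifferent:
P2 chooses q to make P1 indifferent between A and B
P1 chooses p to make P2 indifferent between X and Y
Mixed NE: P1 plays (A: 0.6197, B: 0.3803), P2 plays (X: 0.3803, Y: 0.6197)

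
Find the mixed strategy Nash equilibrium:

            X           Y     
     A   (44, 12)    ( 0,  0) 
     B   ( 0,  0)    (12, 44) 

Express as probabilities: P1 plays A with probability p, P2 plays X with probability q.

p = 0.7857, q = 0.2143

Work:
Find probabilities that make opponent indifferent:
P2 chooses q to make P1 indifferent between A and B
P1 chooses p to make P2 indifferent between X and Y
Mixed NE: P1 plays (A: 0.7857, B: 0.2143), P2 plays (X: 0.2143, Y: 0.7857)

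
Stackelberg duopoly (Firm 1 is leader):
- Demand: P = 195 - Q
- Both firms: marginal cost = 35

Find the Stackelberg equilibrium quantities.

q₁* (leader) = 80.0, q₂* (follower) = 40.0

Work:
Follower's reaction: q₂ = (a - c - q₁)/2
Leader substitutes: π₁ = q₁·(a - q₁ - (a-c-q₁)/2 - c)
FOC: q₁* = (195 - 35)/2 = 80.00
Then: q₂* = (195 - 35 - 80.0)/2 = 40.00
Leader has first-mover advantage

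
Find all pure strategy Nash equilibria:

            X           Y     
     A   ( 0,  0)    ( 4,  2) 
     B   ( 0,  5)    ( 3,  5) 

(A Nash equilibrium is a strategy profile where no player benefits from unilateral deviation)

Nash equilibrium: (A, Y), (B, X)

Work:
Best responses:
  P1 vs X: payoffs [0, 0] → best response A/B (payoff 0)
  P1 vs Y: payoffs [4, 3] → best response A (payoff 4)
  P2 vs A: payoffs [0, 2] → best response Y (payoff 2)
  P2 vs B: payoffs [5, 5] → best response X/Y (payoff 5)
Mutual best responses: (A,Y), (B,X) → Nash equilibria.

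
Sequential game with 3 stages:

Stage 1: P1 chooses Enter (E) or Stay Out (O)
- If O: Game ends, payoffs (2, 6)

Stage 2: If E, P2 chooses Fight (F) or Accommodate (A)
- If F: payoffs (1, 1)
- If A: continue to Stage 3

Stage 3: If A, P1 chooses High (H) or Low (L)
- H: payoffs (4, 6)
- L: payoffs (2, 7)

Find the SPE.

SPE: (E, A, H); Outcome (4, 6)

Work:
Stage 3: P1 chooses H (4 vs 2)
Stage 2: P2: F->1, A->6 (anticipating H). Choose A
Stage 1: P1: O->2, E->4 (anticipating A, H). Choose E
SPE path: E -> A -> H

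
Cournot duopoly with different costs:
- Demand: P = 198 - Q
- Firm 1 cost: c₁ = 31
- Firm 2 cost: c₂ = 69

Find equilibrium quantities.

q₁* = 68.33, q₂* = 30.33

Work:
Reaction: q₁ = (198 - 31 - q₂)/2
Reaction: q₂ = (198 - 69 - q₁)/2
Solve simultaneously:
q₁* = (198 - 2×31 + 69)/3 = 68.33
q₂* = (198 - 2×69 + 31)/3 = 30.33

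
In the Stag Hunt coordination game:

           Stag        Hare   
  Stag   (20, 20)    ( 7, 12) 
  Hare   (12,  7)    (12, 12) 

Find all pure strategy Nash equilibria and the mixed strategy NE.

Pure NE: (Stag, Stag) and (Hare, Hare); Mixed NE: p = 0.3846, q = 0.3846

Work:
Check pure NE:
(Stag, Stag): (20, 20) - no unilateral deviation beneficial
(Hare, Hare): (12, 12) - no unilateral deviation beneficial
Mixed NE: P1 plays Stag with p = 0.3846, P2 plays Stag with q = 0.3846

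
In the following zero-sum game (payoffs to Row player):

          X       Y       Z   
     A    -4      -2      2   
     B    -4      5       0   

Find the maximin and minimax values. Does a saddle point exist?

Maximin = -4, Minimax = -4, Saddle: True

Work:
Row minimums: [-4, -4] → maximin = -4
Column maximums: [-4, 5, 2] → minimax = -4
Saddle point exists! Game value = -4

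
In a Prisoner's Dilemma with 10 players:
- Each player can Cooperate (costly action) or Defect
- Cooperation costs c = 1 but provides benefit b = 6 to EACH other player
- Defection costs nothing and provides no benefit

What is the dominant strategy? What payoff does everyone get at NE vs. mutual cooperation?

Dominant: Defect; NE payoff = 0; Coop payoff = 53

Work:
Defect dominates (saves cost c = 1, benefit to others is external)
NE: All defect → everyone gets 0
If all cooperate: each receives (9)×6 - 1 = 53
Social dilemma: 53 > 0 but NE gives 0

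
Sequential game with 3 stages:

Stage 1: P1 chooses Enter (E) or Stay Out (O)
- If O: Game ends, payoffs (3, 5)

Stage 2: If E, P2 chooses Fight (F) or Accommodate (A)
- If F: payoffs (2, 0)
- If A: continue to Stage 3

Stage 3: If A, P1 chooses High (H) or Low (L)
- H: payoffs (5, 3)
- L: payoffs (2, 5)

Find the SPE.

SPE: (E, A, H); Outcome (5, 3)

Work:
Stage 3: P1 chooses H (5 vs 2)
Stage 2: P2: F->0, A->3 (anticipating H). Choose A
Stage 1: P1: O->3, E->5 (anticipating A, H). Choose E
SPE path: E -> A -> H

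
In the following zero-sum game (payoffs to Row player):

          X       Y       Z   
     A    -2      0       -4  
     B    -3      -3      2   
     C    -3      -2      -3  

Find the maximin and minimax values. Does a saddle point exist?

Maximin = -3, Minimax = -2, Saddle: False

Work:
Row minimums: [-4, -3, -3] → maximin = -3
Column maximums: [-2, 0, 2] → minimax = -2
No saddle point (maximin ≠ minimax). Mixed strategy needed.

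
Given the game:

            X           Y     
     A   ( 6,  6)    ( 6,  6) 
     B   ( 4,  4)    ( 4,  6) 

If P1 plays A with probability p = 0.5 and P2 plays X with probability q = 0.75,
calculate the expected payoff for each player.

E[P1] = 5.0, E[P2] = 5.25

Work:
E[P1] = p·q·π₁(A,X) + p·(1-q)·π₁(A,Y) + (1-p)·q·π₁(B,X) + (1-p)·(1-q)·π₁(B,Y)
= 0.5·0.75·6 + 0.5·0.25·6 + 0.5·0.75·4 + 0.5·0.25·4
= 5.0

E[P2] = 5.25 (similar calculation)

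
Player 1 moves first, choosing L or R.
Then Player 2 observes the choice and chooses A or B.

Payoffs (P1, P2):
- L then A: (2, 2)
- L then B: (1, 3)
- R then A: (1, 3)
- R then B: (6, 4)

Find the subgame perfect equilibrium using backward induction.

P1 plays R, P2 plays B after L and B after R; Payoff (6, 4)

Work:
Backward induction:
After L: P2 chooses B → P1 gets 1
After R: P2 chooses B → P1 gets 6
P1 chooses R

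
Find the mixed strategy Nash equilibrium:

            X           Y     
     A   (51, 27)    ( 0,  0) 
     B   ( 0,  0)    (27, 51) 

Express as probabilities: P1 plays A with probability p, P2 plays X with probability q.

p = 0.6538, q = 0.3462

Work:
Find probabilities that make opponent indifferent:
P2 chooses q to make P1 indifferent between A and B
P1 chooses p to make P2 indifferent between X and Y
Mixed NE: P1 plays (A: 0.6538, B: 0.3462), P2 plays (X: 0.3462, Y: 0.6538)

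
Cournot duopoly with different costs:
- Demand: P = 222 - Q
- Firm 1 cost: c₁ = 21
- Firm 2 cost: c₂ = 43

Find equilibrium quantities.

q₁* = 74.33, q₂* = 52.33

Work:
Reaction: q₁ = (222 - 21 - q₂)/2
Reaction: q₂ = (222 - 43 - q₁)/2
Solve simultaneously:
q₁* = (222 - 2×21 + 43)/3 = 74.33
q₂* = (222 - 2×43 + 21)/3 = 52.33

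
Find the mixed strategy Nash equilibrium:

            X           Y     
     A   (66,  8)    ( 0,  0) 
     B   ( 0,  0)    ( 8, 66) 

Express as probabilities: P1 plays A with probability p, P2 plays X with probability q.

p = 0.8919, q = 0.1081

Work:
Find probabilities that make opponent indifferent:
P2 chooses q to make P1 indifferent between A and B
P1 chooses p to make P2 indifferent between X and Y
Mixed NE: P1 plays (A: 0.8919, B: 0.1081), P2 plays (X: 0.1081, Y: 0.8919)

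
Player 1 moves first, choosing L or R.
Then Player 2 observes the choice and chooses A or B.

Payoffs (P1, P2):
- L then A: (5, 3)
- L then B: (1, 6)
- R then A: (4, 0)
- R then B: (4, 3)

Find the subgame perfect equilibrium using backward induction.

P1 plays R, P2 plays B after L and B after R; Payoff (4, 3)

Work:
Backward induction:
After L: P2 chooses B → P1 gets 1
After R: P2 chooses B → P1 gets 4
P1 chooses R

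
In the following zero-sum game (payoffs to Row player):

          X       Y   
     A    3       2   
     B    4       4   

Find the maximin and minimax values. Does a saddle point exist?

Maximin = 4, Minimax = 4, Saddle: True

Work:
Row minimums: [2, 4] → maximin = 4
Column maximums: [4, 4] → minimax = 4
Saddle point exists! Game value = 4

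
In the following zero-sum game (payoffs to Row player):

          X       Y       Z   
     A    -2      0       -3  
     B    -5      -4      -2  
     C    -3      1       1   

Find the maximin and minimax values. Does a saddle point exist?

Maximin = -3, Minimax = -2, Saddle: False

Work:
Row minimums: [-3, -5, -3] → maximin = -3
Column maximums: [-2, 1, 1] → minimax = -2
No saddle point (maximin ≠ minimax). Mixed strategy needed.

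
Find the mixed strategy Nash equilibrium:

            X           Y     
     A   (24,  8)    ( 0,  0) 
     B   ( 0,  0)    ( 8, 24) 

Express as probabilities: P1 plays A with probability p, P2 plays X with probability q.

p = 0.75, q = 0.25

Work:
Find probabilities that make opponent indifferent:
P2 chooses q to make P1 indifferent between A and B
P1 chooses p to make P2 indifferent between X and Y
Mixed NE: P1 plays (A: 0.75, B: 0.25), P2 plays (X: 0.25, Y: 0.75)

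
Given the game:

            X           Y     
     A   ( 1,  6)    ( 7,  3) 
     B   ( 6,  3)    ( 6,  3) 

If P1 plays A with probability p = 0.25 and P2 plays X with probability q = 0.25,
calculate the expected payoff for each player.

E[P1] = 5.875, E[P2] = 3.1875

Work:
E[P1] = p·q·π₁(A,X) + p·(1-q)·π₁(A,Y) + (1-p)·q·π₁(B,X) + (1-p)·(1-q)·π₁(B,Y)
= 0.25·0.25·1 + 0.25·0.75·7 + 0.75·0.25·6 + 0.75·0.75·6
= 5.875

E[P2] = 3.1875 (similar calculation)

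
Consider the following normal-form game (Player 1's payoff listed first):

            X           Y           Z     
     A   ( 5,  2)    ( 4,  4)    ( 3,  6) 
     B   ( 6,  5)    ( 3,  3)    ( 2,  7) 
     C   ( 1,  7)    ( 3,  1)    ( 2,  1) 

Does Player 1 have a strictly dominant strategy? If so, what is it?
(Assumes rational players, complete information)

No strictly dominant strategy exists for Player 1

Work:
A strategy strictly dominates another if it gives a strictly higher payoff against every opponent action. Compare each pair of P1's strategies column-by-column:
  A vs B: [5 vs 6, 4 vs 3, 3 vs 2] → A does not strictly dominate B (column X: 5 ≤ 6)
  A vs C: [5 vs 1, 4 vs 3, 3 vs 2] → A strictly dominates C
  B vs A: [6 vs 5, 3 vs 4, 2 vs 3] → B does not strictly dominate A (column Y: 3 ≤ 4)
  B vs C: [6 vs 1, 3 vs 3, 2 vs 2] → B does not strictly dominate C (column Y: 3 ≤ 3)
  C vs A: [1 vs 5, 3 vs 4, 2 vs 3] → C does not strictly dominate A (column X: 1 ≤ 5)
  C vs B: [1 vs 6, 3 vs 3, 2 vs 2] → C does not strictly dominate B (column X: 1 ≤ 6)
No single strategy strictly dominates all others → no strictly dominant strategy.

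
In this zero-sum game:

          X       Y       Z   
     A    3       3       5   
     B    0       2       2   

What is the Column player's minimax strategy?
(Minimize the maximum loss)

Column should play X or Y (all achieve the minimum), value = 3

Work:
Column player minimizes Row's maximum payoff:
Column X: max payoff to Row = 3
Column Y: max payoff to Row = 3
Column Z: max payoff to Row = 5
Minimum is 3, achieved by columns X, Y (tied).
Each of X or Y is a minimax strategy.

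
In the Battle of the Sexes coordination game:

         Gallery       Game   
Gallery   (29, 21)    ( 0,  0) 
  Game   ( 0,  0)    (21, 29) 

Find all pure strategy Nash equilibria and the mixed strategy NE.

Pure NE: (Gallery, Gallery) and (Game, Game); Mixed NE: p = 0.58, q = 0.42

Work:
Check pure NE:
(Gallery, Gallery): (29, 21) - no unilateral deviation beneficial
(Game, Game): (21, 29) - no unilateral deviation beneficial
Mixed NE: P1 plays Gallery with p = 0.58, P2 plays Gallery with q = 0.42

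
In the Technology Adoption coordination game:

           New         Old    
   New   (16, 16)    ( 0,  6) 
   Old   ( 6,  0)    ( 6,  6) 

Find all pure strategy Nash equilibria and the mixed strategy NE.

Pure NE: (New, New) and (Old, Old); Mixed NE: p = 0.375, q = 0.375

Work:
Check pure NE:
(New, New): (16, 16) - no unilateral deviation beneficial
(Old, Old): (6, 6) - no unilateral deviation beneficial
Mixed NE: P1 plays New with p = 0.375, P2 plays New with q = 0.375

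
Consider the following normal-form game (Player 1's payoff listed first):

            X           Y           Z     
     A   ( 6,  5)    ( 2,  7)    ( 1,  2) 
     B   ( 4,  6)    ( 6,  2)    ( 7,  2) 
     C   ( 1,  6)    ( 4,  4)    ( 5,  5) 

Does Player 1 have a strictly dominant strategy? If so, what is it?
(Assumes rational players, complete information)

No strictly dominant strategy exists for Player 1

Work:
A strategy strictly dominates another if it gives a strictly higher payoff against every opponent action. Compare each pair of P1's strategies column-by-column:
  A vs B: [6 vs 4, 2 vs 6, 1 vs 7] → A does not strictly dominate B (column Y: 2 ≤ 6)
  A vs C: [6 vs 1, 2 vs 4, 1 vs 5] → A does not strictly dominate C (column Y: 2 ≤ 4)
  B vs A: [4 vs 6, 6 vs 2, 7 vs 1] → B does not strictly dominate A (column X: 4 ≤ 6)
  B vs C: [4 vs 1, 6 vs 4, 7 vs 5] → B strictly dominates C
  C vs A: [1 vs 6, 4 vs 2, 5 vs 1] → C does not strictly dominate A (column X: 1 ≤ 6)
  C vs B: [1 vs 4, 4 vs 6, 5 vs 7] → C does not strictly dominate B (column X: 1 ≤ 4)
No single strategy strictly dominates all others → no strictly dominant strategy.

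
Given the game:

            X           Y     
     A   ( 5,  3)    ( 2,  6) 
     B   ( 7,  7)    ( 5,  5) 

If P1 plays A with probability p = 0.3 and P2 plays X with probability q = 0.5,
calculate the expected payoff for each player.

E[P1] = 5.25, E[P2] = 5.55

Work:
E[P1] = p·q·π₁(A,X) + p·(1-q)·π₁(A,Y) + (1-p)·q·π₁(B,X) + (1-p)·(1-q)·π₁(B,Y)
= 0.3·0.5·5 + 0.3·0.5·2 + 0.7·0.5·7 + 0.7·0.5·5
= 5.25

E[P2] = 5.55 (similar calculation)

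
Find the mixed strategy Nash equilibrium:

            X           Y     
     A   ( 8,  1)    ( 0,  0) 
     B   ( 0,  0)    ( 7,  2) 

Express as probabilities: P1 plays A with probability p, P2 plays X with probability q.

p = 0.6667, q = 0.4667

Work:
Find probabilities that make opponent indifferent:
P2 chooses q to make P1 indifferent between A and B
P1 chooses p to make P2 indifferent between X and Y
Mixed NE: P1 plays (A: 0.6667, B: 0.3333), P2 plays (X: 0.4667, Y: 0.5333)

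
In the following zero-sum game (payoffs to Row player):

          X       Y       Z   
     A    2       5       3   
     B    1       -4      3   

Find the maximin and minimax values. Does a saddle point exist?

Maximin = 2, Minimax = 2, Saddle: True

Work:
Row minimums: [2, -4] → maximin = 2
Column maximums: [2, 5, 3] → minimax = 2
Saddle point exists! Game value = 2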